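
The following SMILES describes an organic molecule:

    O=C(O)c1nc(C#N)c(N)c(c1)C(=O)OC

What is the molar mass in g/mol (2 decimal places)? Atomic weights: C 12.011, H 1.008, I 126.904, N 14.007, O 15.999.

First, the molecular formula is C9H7N3O4 (counting implicit H from valence).
  C: 9 × 12.011 = 108.099
  H: 7 × 1.008 = 7.056
  N: 3 × 14.007 = 42.021
  O: 4 × 15.999 = 63.996
Sum: 9×12.011 + 7×1.008 + 3×14.007 + 4×15.999 = 221.172 → 221.17 g/mol.

221.17 g/mol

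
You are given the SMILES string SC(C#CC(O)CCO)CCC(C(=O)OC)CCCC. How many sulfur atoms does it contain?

1

Scan the SMILES for S atoms (remember two-letter symbols like Cl and Br are single atoms).
Sulfur count: 1.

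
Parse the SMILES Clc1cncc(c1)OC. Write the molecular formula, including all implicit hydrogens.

C6H6ClNO

Walk through each heavy atom and fill implicit hydrogens from standard valence (C 4, N 3, O 2, S 2, halogen 1); for lowercase aromatic atoms, an aromatic c carries 1 H when it has two neighbours and 0 H with three, and aromatic n carries 0 H:
  atom 1: Cl (halogen, monovalent) → 0 H
  atom 2: aromatic c, 3 neighbours → 0 H
  atom 3: aromatic c, 2 neighbours → 1 H
  atom 4: aromatic n, 2 neighbours → 0 H
  atom 5: aromatic c, 2 neighbours → 1 H
  atom 6: aromatic c, 3 neighbours → 0 H
  atom 7: aromatic c, 2 neighbours → 1 H
  atom 8: O, bond orders sum to 2 (valence 2) → 0 H
  atom 9: C, bond orders sum to 1 (valence 4) → 3 H
Totals → C:6, H:6, Cl:1, N:1, O:1.
In Hill order: C6H6ClNO.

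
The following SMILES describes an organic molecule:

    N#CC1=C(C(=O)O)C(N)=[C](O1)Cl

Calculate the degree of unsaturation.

Molecular formula: C6H3ClN2O3.
DoU = (2C + 2 + N − H − X) / 2, where X is the halogen count and O/S are ignored.
    = (2·6 + 2 + 2 − 3 − 1) / 2 = 12 / 2 = 6.

6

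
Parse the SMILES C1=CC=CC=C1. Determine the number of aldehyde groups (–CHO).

0

Scan the SMILES for the aldehyde motif — none present.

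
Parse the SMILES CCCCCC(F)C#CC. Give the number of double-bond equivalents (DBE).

2

Molecular formula: C9H15F.
DoU = (2C + 2 + N − H − X) / 2, where X is the halogen count and O/S are ignored.
    = (2·9 + 2 + 0 − 15 − 1) / 2 = 4 / 2 = 2.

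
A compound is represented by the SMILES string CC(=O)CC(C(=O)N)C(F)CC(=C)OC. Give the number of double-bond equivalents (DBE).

3

Molecular formula: C10H16FNO3.
DoU = (2C + 2 + N − H − X) / 2, where X is the halogen count and O/S are ignored.
    = (2·10 + 2 + 1 − 16 − 1) / 2 = 6 / 2 = 3.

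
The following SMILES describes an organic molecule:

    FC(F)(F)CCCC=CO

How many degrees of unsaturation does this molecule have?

1

Molecular formula: C6H9F3O.
DoU = (2C + 2 + N − H − X) / 2, where X is the halogen count and O/S are ignored.
    = (2·6 + 2 + 0 − 9 − 3) / 2 = 2 / 2 = 1.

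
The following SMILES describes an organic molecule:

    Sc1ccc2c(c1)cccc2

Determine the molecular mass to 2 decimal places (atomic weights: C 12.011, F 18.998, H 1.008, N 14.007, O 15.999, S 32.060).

First, the molecular formula is C10H8S (counting implicit H from valence).
  C: 10 × 12.011 = 120.110
  H: 8 × 1.008 = 8.064
  S: 1 × 32.060 = 32.060
Sum: 10×12.011 + 8×1.008 + 1×32.060 = 160.234 → 160.23 g/mol.

160.23 g/mol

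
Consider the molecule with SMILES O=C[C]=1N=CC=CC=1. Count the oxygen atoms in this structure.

Scan the SMILES for O atoms (remember two-letter symbols like Cl and Br are single atoms).
Oxygen count: 1.

1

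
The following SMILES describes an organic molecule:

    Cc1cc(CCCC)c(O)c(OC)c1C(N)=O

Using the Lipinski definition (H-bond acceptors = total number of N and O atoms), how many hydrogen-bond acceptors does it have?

N atoms: 1; O atoms: 3.
Lipinski HBA = 1 + 3 = 4.

4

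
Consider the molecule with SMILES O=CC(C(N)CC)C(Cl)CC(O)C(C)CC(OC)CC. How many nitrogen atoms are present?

1

Scan the SMILES for N atoms (remember two-letter symbols like Cl and Br are single atoms).
Nitrogen count: 1.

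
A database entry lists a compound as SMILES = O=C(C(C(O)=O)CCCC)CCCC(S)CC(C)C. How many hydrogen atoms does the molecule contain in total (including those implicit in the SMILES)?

Walk through each heavy atom and fill implicit hydrogens from standard valence (C 4, N 3, O 2, S 2, halogen 1):
  atom 1: O, bond orders sum to 2 (valence 2) → 0 H
  atom 2: C, bond orders sum to 4 (valence 4) → 0 H
  atom 3: C, bond orders sum to 3 (valence 4) → 1 H
  atom 4: C, bond orders sum to 4 (valence 4) → 0 H
  atom 5: O, bond orders sum to 1 (valence 2) → 1 H
  atom 6: O, bond orders sum to 2 (valence 2) → 0 H
  atom 7: C, bond orders sum to 2 (valence 4) → 2 H
  atom 8: C, bond orders sum to 2 (valence 4) → 2 H
  atom 9: C, bond orders sum to 2 (valence 4) → 2 H
  atom 10: C, bond orders sum to 1 (valence 4) → 3 H
  atom 11: C, bond orders sum to 2 (valence 4) → 2 H
  atom 12: C, bond orders sum to 2 (valence 4) → 2 H
  atom 13: C, bond orders sum to 2 (valence 4) → 2 H
  atom 14: C, bond orders sum to 3 (valence 4) → 1 H
  atom 15: S, bond orders sum to 1 (valence 2) → 1 H
  atom 16: C, bond orders sum to 2 (valence 4) → 2 H
  atom 17: C, bond orders sum to 3 (valence 4) → 1 H
  atom 18: C, bond orders sum to 1 (valence 4) → 3 H
  atom 19: C, bond orders sum to 1 (valence 4) → 3 H
Total hydrogens: 28.

28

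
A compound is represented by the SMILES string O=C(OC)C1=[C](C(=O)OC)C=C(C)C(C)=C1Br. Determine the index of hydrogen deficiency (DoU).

Degree of unsaturation = (number of rings) + (number of π bonds).
Ring closures in the SMILES: 1.
π bonds: 5 double bonds (each 1 DoU) → 5 DoU from unsaturation.
Total DoU = 1 + 5 = 6.

6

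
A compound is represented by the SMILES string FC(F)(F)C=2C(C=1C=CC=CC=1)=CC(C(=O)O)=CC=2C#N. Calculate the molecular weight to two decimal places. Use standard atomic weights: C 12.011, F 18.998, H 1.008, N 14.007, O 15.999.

291.23 g/mol

First, the molecular formula is C15H8F3NO2 (counting implicit H from valence).
  C: 15 × 12.011 = 180.165
  F: 3 × 18.998 = 56.994
  H: 8 × 1.008 = 8.064
  N: 1 × 14.007 = 14.007
  O: 2 × 15.999 = 31.998
Sum: 15×12.011 + 3×18.998 + 8×1.008 + 1×14.007 + 2×15.999 = 291.228 → 291.23 g/mol.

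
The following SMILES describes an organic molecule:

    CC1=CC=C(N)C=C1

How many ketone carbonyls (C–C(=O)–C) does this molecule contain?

0

Scan the SMILES for the ketone motif — none present.
Groups that are present: 1 primary amine.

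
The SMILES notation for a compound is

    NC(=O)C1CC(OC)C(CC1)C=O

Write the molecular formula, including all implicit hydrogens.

Walk through each heavy atom and fill implicit hydrogens from standard valence (C 4, N 3, O 2, S 2, halogen 1):
  atom 1: N, bond orders sum to 1 (valence 3) → 2 H
  atom 2: C, bond orders sum to 4 (valence 4) → 0 H
  atom 3: O, bond orders sum to 2 (valence 2) → 0 H
  atom 4: C, bond orders sum to 3 (valence 4) → 1 H
  atom 5: C, bond orders sum to 2 (valence 4) → 2 H
  atom 6: C, bond orders sum to 3 (valence 4) → 1 H
  atom 7: O, bond orders sum to 2 (valence 2) → 0 H
  atom 8: C, bond orders sum to 1 (valence 4) → 3 H
  atom 9: C, bond orders sum to 3 (valence 4) → 1 H
  atom 10: C, bond orders sum to 2 (valence 4) → 2 H
  atom 11: C, bond orders sum to 2 (valence 4) → 2 H
  atom 12: C, bond orders sum to 3 (valence 4) → 1 H
  atom 13: O, bond orders sum to 2 (valence 2) → 0 H
Totals → C:9, H:15, N:1, O:3.

C9H15NO3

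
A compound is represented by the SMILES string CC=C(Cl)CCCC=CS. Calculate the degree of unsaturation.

Degree of unsaturation = (number of rings) + (number of π bonds).
Ring closures in the SMILES: 0.
π bonds: 2 double bonds (each 1 DoU) → 2 DoU from unsaturation.
Total DoU = 0 + 2 = 2.

2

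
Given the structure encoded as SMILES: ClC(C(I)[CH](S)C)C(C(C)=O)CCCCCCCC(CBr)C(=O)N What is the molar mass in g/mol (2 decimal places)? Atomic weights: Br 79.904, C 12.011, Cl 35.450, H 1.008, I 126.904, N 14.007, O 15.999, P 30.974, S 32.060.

First, the molecular formula is C17H30BrClINO2S (counting implicit H from valence).
  Br: 1 × 79.904 = 79.904
  C: 17 × 12.011 = 204.187
  Cl: 1 × 35.450 = 35.450
  H: 30 × 1.008 = 30.240
  I: 1 × 126.904 = 126.904
  N: 1 × 14.007 = 14.007
  O: 2 × 15.999 = 31.998
  S: 1 × 32.060 = 32.060
Sum: 1×79.904 + 17×12.011 + 1×35.450 + 30×1.008 + 1×126.904 + 1×14.007 + 2×15.999 + 1×32.060 = 554.750 → 554.75 g/mol.

554.75 g/mol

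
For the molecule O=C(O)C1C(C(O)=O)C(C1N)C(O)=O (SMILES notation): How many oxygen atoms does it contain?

Scan the SMILES for O atoms (remember two-letter symbols like Cl and Br are single atoms).
Oxygen count: 6.

6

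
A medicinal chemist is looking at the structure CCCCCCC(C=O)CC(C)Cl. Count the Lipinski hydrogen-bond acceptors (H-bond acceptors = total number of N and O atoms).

1

N atoms: 0; O atoms: 1.
Lipinski HBA = 0 + 1 = 1.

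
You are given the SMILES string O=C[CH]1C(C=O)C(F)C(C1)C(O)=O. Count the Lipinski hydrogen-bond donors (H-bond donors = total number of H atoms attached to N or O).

Donors: find every N or O and count the H atoms it carries.
  atom 1 (O): bond orders sum to 2 → 0 H
  atom 6 (O): bond orders sum to 2 → 0 H
  atom 12 (O): bond orders sum to 1 → 1 H
  atom 13 (O): bond orders sum to 2 → 0 H
Lipinski HBD = 1.

1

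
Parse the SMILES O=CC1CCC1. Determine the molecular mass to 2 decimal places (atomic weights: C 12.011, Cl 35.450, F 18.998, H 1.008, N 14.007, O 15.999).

First, the molecular formula is C5H8O (counting implicit H from valence).
  C: 5 × 12.011 = 60.055
  H: 8 × 1.008 = 8.064
  O: 1 × 15.999 = 15.999
Sum: 5×12.011 + 8×1.008 + 1×15.999 = 84.118 → 84.12 g/mol.

84.12 g/mol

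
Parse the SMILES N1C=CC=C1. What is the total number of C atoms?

4

Count every carbon token in the SMILES (each C, including those in ring-closure positions and inside branches).
Carbon count: 4.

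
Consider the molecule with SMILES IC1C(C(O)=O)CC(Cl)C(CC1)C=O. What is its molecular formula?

C9H12ClIO3

Walk through each heavy atom and fill implicit hydrogens from standard valence (C 4, N 3, O 2, S 2, halogen 1):
  atom 1: I (halogen, monovalent) → 0 H
  atom 2: C, bond orders sum to 3 (valence 4) → 1 H
  atom 3: C, bond orders sum to 3 (valence 4) → 1 H
  atom 4: C, bond orders sum to 4 (valence 4) → 0 H
  atom 5: O, bond orders sum to 1 (valence 2) → 1 H
  atom 6: O, bond orders sum to 2 (valence 2) → 0 H
  atom 7: C, bond orders sum to 2 (valence 4) → 2 H
  atom 8: C, bond orders sum to 3 (valence 4) → 1 H
  atom 9: Cl (halogen, monovalent) → 0 H
  atom 10: C, bond orders sum to 3 (valence 4) → 1 H
  atom 11: C, bond orders sum to 2 (valence 4) → 2 H
  atom 12: C, bond orders sum to 2 (valence 4) → 2 H
  atom 13: C, bond orders sum to 3 (valence 4) → 1 H
  atom 14: O, bond orders sum to 2 (valence 2) → 0 H
Totals → C:9, H:12, Cl:1, I:1, O:3.
In Hill order: C9H12ClIO3.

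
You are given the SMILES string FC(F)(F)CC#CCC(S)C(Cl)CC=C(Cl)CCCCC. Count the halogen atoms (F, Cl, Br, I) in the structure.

5

Halogen atoms appear at heavy-atom positions 1, 3, 4, 12, 16 (2×Cl, 3×F).
Other groups present: 1 alkene, 1 alkyne, 1 thiol.
Halogen count: 5.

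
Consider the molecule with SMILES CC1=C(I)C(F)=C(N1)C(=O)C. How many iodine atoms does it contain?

1

Scan the SMILES for I atoms (remember two-letter symbols like Cl and Br are single atoms).
Iodine count: 1.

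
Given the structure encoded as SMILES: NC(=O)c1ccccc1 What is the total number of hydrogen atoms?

7

Walk through each heavy atom and fill implicit hydrogens from standard valence (C 4, N 3, O 2, S 2, halogen 1); for lowercase aromatic atoms, an aromatic c carries 1 H when it has two neighbours and 0 H with three, and aromatic n carries 0 H:
  atom 1: N, bond orders sum to 1 (valence 3) → 2 H
  atom 2: C, bond orders sum to 4 (valence 4) → 0 H
  atom 3: O, bond orders sum to 2 (valence 2) → 0 H
  atom 4: aromatic c, 3 neighbours → 0 H
  atom 5: aromatic c, 2 neighbours → 1 H
  atom 6: aromatic c, 2 neighbours → 1 H
  atom 7: aromatic c, 2 neighbours → 1 H
  atom 8: aromatic c, 2 neighbours → 1 H
  atom 9: aromatic c, 2 neighbours → 1 H
Total hydrogens: 7.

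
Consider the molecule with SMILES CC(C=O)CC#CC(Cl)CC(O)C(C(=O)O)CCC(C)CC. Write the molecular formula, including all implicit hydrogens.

C17H27ClO4

Walk through each heavy atom and fill implicit hydrogens from standard valence (C 4, N 3, O 2, S 2, halogen 1):
  atom 1: C, bond orders sum to 1 (valence 4) → 3 H
  atom 2: C, bond orders sum to 3 (valence 4) → 1 H
  atom 3: C, bond orders sum to 3 (valence 4) → 1 H
  atom 4: O, bond orders sum to 2 (valence 2) → 0 H
  atom 5: C, bond orders sum to 2 (valence 4) → 2 H
  atom 6: C, bond orders sum to 4 (valence 4) → 0 H
  atom 7: C, bond orders sum to 4 (valence 4) → 0 H
  atom 8: C, bond orders sum to 3 (valence 4) → 1 H
  atom 9: Cl (halogen, monovalent) → 0 H
  atom 10: C, bond orders sum to 2 (valence 4) → 2 H
  atom 11: C, bond orders sum to 3 (valence 4) → 1 H
  atom 12: O, bond orders sum to 1 (valence 2) → 1 H
  atom 13: C, bond orders sum to 3 (valence 4) → 1 H
  atom 14: C, bond orders sum to 4 (valence 4) → 0 H
  atom 15: O, bond orders sum to 2 (valence 2) → 0 H
  atom 16: O, bond orders sum to 1 (valence 2) → 1 H
  atom 17: C, bond orders sum to 2 (valence 4) → 2 H
  atom 18: C, bond orders sum to 2 (valence 4) → 2 H
  atom 19: C, bond orders sum to 3 (valence 4) → 1 H
  atom 20: C, bond orders sum to 1 (valence 4) → 3 H
  atom 21: C, bond orders sum to 2 (valence 4) → 2 H
  atom 22: C, bond orders sum to 1 (valence 4) → 3 H
Totals → C:17, H:27, Cl:1, O:4.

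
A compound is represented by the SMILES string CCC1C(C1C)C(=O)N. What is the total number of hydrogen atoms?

Walk through each heavy atom and fill implicit hydrogens from standard valence (C 4, N 3, O 2, S 2, halogen 1):
  atom 1: C, bond orders sum to 1 (valence 4) → 3 H
  atom 2: C, bond orders sum to 2 (valence 4) → 2 H
  atom 3: C, bond orders sum to 3 (valence 4) → 1 H
  atom 4: C, bond orders sum to 3 (valence 4) → 1 H
  atom 5: C, bond orders sum to 3 (valence 4) → 1 H
  atom 6: C, bond orders sum to 1 (valence 4) → 3 H
  atom 7: C, bond orders sum to 4 (valence 4) → 0 H
  atom 8: O, bond orders sum to 2 (valence 2) → 0 H
  atom 9: N, bond orders sum to 1 (valence 3) → 2 H
Total hydrogens: 13.

13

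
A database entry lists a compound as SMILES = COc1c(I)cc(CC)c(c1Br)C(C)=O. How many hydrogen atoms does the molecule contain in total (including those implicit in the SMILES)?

12

Walk through each heavy atom and fill implicit hydrogens from standard valence (C 4, N 3, O 2, S 2, halogen 1); for lowercase aromatic atoms, an aromatic c carries 1 H when it has two neighbours and 0 H with three, and aromatic n carries 0 H:
  atom 1: C, bond orders sum to 1 (valence 4) → 3 H
  atom 2: O, bond orders sum to 2 (valence 2) → 0 H
  atom 3: aromatic c, 3 neighbours → 0 H
  atom 4: aromatic c, 3 neighbours → 0 H
  atom 5: I (halogen, monovalent) → 0 H
  atom 6: aromatic c, 2 neighbours → 1 H
  atom 7: aromatic c, 3 neighbours → 0 H
  atom 8: C, bond orders sum to 2 (valence 4) → 2 H
  atom 9: C, bond orders sum to 1 (valence 4) → 3 H
  atom 10: aromatic c, 3 neighbours → 0 H
  atom 11: aromatic c, 3 neighbours → 0 H
  atom 12: Br (halogen, monovalent) → 0 H
  atom 13: C, bond orders sum to 4 (valence 4) → 0 H
  atom 14: C, bond orders sum to 1 (valence 4) → 3 H
  atom 15: O, bond orders sum to 2 (valence 2) → 0 H
Total hydrogens: 12.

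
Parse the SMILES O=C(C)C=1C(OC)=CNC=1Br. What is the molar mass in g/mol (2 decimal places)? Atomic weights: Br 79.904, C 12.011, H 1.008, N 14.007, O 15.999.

First, the molecular formula is C7H8BrNO2 (counting implicit H from valence).
  Br: 1 × 79.904 = 79.904
  C: 7 × 12.011 = 84.077
  H: 8 × 1.008 = 8.064
  N: 1 × 14.007 = 14.007
  O: 2 × 15.999 = 31.998
Sum: 1×79.904 + 7×12.011 + 8×1.008 + 1×14.007 + 2×15.999 = 218.050 → 218.05 g/mol.

218.05 g/mol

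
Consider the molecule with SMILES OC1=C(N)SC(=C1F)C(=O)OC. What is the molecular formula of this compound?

Walk through each heavy atom and fill implicit hydrogens from standard valence (C 4, N 3, O 2, S 2, halogen 1):
  atom 1: O, bond orders sum to 1 (valence 2) → 1 H
  atom 2: C, bond orders sum to 4 (valence 4) → 0 H
  atom 3: C, bond orders sum to 4 (valence 4) → 0 H
  atom 4: N, bond orders sum to 1 (valence 3) → 2 H
  atom 5: S, bond orders sum to 2 (valence 2) → 0 H
  atom 6: C, bond orders sum to 4 (valence 4) → 0 H
  atom 7: C, bond orders sum to 4 (valence 4) → 0 H
  atom 8: F (halogen, monovalent) → 0 H
  atom 9: C, bond orders sum to 4 (valence 4) → 0 H
  atom 10: O, bond orders sum to 2 (valence 2) → 0 H
  atom 11: O, bond orders sum to 2 (valence 2) → 0 H
  atom 12: C, bond orders sum to 1 (valence 4) → 3 H
Totals → C:6, H:6, F:1, N:1, O:3, S:1.
In Hill order: C6H6FNO3S.

C6H6FNO3S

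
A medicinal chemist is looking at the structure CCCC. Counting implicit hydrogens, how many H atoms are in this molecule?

Walk through each heavy atom and fill implicit hydrogens from standard valence (C 4, N 3, O 2, S 2, halogen 1):
  atom 1: C, bond orders sum to 1 (valence 4) → 3 H
  atom 2: C, bond orders sum to 2 (valence 4) → 2 H
  atom 3: C, bond orders sum to 2 (valence 4) → 2 H
  atom 4: C, bond orders sum to 1 (valence 4) → 3 H
Total hydrogens: 10.

10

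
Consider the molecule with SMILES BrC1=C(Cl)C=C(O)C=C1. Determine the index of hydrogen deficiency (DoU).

Degree of unsaturation = (number of rings) + (number of π bonds).
Ring closures in the SMILES: 1.
π bonds: 3 double bonds (each 1 DoU) → 3 DoU from unsaturation.
Total DoU = 1 + 3 = 4.

4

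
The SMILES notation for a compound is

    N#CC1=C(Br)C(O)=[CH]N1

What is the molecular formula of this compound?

C5H3BrN2O

Walk through each heavy atom and fill implicit hydrogens from standard valence (C 4, N 3, O 2, S 2, halogen 1):
  atom 1: N, bond orders sum to 3 (valence 3) → 0 H
  atom 2: C, bond orders sum to 4 (valence 4) → 0 H
  atom 3: C, bond orders sum to 4 (valence 4) → 0 H
  atom 4: C, bond orders sum to 4 (valence 4) → 0 H
  atom 5: Br (halogen, monovalent) → 0 H
  atom 6: C, bond orders sum to 4 (valence 4) → 0 H
  atom 7: O, bond orders sum to 1 (valence 2) → 1 H
  atom 8: C with explicit H count 1
  atom 9: N, bond orders sum to 2 (valence 3) → 1 H
Totals → C:5, H:3, Br:1, N:2, O:1.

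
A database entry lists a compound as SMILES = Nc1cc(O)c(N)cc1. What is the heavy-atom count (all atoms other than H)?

9

Every atom symbol written in the SMILES (organic subset) is one heavy atom; implicit H are not written.
Heavy atoms by element → C:6, N:2, O:1.
Total: 9.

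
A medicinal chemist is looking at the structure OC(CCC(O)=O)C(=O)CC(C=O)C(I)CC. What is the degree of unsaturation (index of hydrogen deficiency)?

3

Molecular formula: C11H17IO5.
DoU = (2C + 2 + N − H − X) / 2, where X is the halogen count and O/S are ignored.
    = (2·11 + 2 + 0 − 17 − 1) / 2 = 6 / 2 = 3.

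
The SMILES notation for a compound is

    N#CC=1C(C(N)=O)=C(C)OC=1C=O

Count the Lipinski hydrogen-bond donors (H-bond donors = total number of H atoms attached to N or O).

2

Donors: find every N or O and count the H atoms it carries.
  atom 1 (N): bond orders sum to 3 → 0 H
  atom 6 (N): bond orders sum to 1 → 2 H
  atom 7 (O): bond orders sum to 2 → 0 H
  atom 10 (O): bond orders sum to 2 → 0 H
  atom 13 (O): bond orders sum to 2 → 0 H
Lipinski HBD = 2.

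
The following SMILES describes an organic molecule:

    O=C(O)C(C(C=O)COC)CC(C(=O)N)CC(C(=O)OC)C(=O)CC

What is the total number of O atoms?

Scan the SMILES for O atoms (remember two-letter symbols like Cl and Br are single atoms).
Oxygen count: 8.

8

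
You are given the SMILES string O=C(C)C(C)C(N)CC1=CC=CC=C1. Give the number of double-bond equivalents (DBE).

Molecular formula: C12H17NO.
DoU = (2C + 2 + N − H − X) / 2, where X is the halogen count and O/S are ignored.
    = (2·12 + 2 + 1 − 17 − 0) / 2 = 10 / 2 = 5.

5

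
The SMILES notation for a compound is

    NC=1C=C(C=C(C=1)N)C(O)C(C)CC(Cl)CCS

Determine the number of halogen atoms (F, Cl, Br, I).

Halogen atoms appear at heavy-atom position 15 (1×Cl).
Other groups present: 1 hydroxyl, 2 primary amine, 1 thiol.
Halogen count: 1.

1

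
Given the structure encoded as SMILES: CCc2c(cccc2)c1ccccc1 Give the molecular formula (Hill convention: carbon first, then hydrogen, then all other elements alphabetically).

Walk through each heavy atom and fill implicit hydrogens from standard valence (C 4, N 3, O 2, S 2, halogen 1); for lowercase aromatic atoms, an aromatic c carries 1 H when it has two neighbours and 0 H with three, and aromatic n carries 0 H:
  atom 1: C, bond orders sum to 1 (valence 4) → 3 H
  atom 2: C, bond orders sum to 2 (valence 4) → 2 H
  atom 3: aromatic c, 3 neighbours → 0 H
  atom 4: aromatic c, 3 neighbours → 0 H
  atom 5: aromatic c, 2 neighbours → 1 H
  atom 6: aromatic c, 2 neighbours → 1 H
  atom 7: aromatic c, 2 neighbours → 1 H
  atom 8: aromatic c, 2 neighbours → 1 H
  atom 9: aromatic c, 3 neighbours → 0 H
  atom 10: aromatic c, 2 neighbours → 1 H
  atom 11: aromatic c, 2 neighbours → 1 H
  atom 12: aromatic c, 2 neighbours → 1 H
  atom 13: aromatic c, 2 neighbours → 1 H
  atom 14: aromatic c, 2 neighbours → 1 H
Totals → C:14, H:14.
In Hill order: C14H14.

C14H14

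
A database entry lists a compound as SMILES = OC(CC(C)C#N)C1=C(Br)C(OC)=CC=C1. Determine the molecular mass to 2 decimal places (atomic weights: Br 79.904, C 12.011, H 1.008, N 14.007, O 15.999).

First, the molecular formula is C12H14BrNO2 (counting implicit H from valence).
  Br: 1 × 79.904 = 79.904
  C: 12 × 12.011 = 144.132
  H: 14 × 1.008 = 14.112
  N: 1 × 14.007 = 14.007
  O: 2 × 15.999 = 31.998
Sum: 1×79.904 + 12×12.011 + 14×1.008 + 1×14.007 + 2×15.999 = 284.153 → 284.15 g/mol.

284.15 g/mol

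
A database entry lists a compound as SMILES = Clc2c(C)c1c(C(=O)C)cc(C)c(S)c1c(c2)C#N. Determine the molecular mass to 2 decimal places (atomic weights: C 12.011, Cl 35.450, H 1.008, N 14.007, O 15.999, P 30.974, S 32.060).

First, the molecular formula is C15H12ClNOS (counting implicit H from valence).
  C: 15 × 12.011 = 180.165
  Cl: 1 × 35.450 = 35.450
  H: 12 × 1.008 = 12.096
  N: 1 × 14.007 = 14.007
  O: 1 × 15.999 = 15.999
  S: 1 × 32.060 = 32.060
Sum: 15×12.011 + 1×35.450 + 12×1.008 + 1×14.007 + 1×15.999 + 1×32.060 = 289.777 → 289.78 g/mol.

289.78 g/mol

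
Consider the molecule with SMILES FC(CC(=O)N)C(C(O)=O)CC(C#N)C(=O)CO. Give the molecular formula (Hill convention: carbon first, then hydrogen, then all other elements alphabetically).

C10H13FN2O5

Walk through each heavy atom and fill implicit hydrogens from standard valence (C 4, N 3, O 2, S 2, halogen 1):
  atom 1: F (halogen, monovalent) → 0 H
  atom 2: C, bond orders sum to 3 (valence 4) → 1 H
  atom 3: C, bond orders sum to 2 (valence 4) → 2 H
  atom 4: C, bond orders sum to 4 (valence 4) → 0 H
  atom 5: O, bond orders sum to 2 (valence 2) → 0 H
  atom 6: N, bond orders sum to 1 (valence 3) → 2 H
  atom 7: C, bond orders sum to 3 (valence 4) → 1 H
  atom 8: C, bond orders sum to 4 (valence 4) → 0 H
  atom 9: O, bond orders sum to 1 (valence 2) → 1 H
  atom 10: O, bond orders sum to 2 (valence 2) → 0 H
  atom 11: C, bond orders sum to 2 (valence 4) → 2 H
  atom 12: C, bond orders sum to 3 (valence 4) → 1 H
  atom 13: C, bond orders sum to 4 (valence 4) → 0 H
  atom 14: N, bond orders sum to 3 (valence 3) → 0 H
  atom 15: C, bond orders sum to 4 (valence 4) → 0 H
  atom 16: O, bond orders sum to 2 (valence 2) → 0 H
  atom 17: C, bond orders sum to 2 (valence 4) → 2 H
  atom 18: O, bond orders sum to 1 (valence 2) → 1 H
Totals → C:10, H:13, F:1, N:2, O:5.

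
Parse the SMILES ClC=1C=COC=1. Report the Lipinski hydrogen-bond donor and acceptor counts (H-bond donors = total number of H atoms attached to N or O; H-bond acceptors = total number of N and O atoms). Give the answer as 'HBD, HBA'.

Donors: find every N or O and count the H atoms it carries.
  atom 5 (O): bond orders sum to 2 → 0 H
Lipinski HBD = 0.
Acceptors: N atoms = 0, O atoms = 1 → HBA = 1.

0, 1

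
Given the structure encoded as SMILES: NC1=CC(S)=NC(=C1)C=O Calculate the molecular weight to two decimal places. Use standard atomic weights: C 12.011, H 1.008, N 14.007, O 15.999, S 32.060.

154.19 g/mol

First, the molecular formula is C6H6N2OS (counting implicit H from valence).
  C: 6 × 12.011 = 72.066
  H: 6 × 1.008 = 6.048
  N: 2 × 14.007 = 28.014
  O: 1 × 15.999 = 15.999
  S: 1 × 32.060 = 32.060
Sum: 6×12.011 + 6×1.008 + 2×14.007 + 1×15.999 + 1×32.060 = 154.187 → 154.19 g/mol.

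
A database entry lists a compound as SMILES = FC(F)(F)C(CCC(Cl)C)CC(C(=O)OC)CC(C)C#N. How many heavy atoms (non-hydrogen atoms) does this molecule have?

21

Every atom symbol written in the SMILES (organic subset) is one heavy atom; implicit H are not written.
Heavy atoms by element → C:14, Cl:1, F:3, N:1, O:2.
Total: 21.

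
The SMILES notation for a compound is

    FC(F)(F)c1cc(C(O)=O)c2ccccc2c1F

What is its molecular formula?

Walk through each heavy atom and fill implicit hydrogens from standard valence (C 4, N 3, O 2, S 2, halogen 1); for lowercase aromatic atoms, an aromatic c carries 1 H when it has two neighbours and 0 H with three, and aromatic n carries 0 H:
  atom 1: F (halogen, monovalent) → 0 H
  atom 2: C, bond orders sum to 4 (valence 4) → 0 H
  atom 3: F (halogen, monovalent) → 0 H
  atom 4: F (halogen, monovalent) → 0 H
  atom 5: aromatic c, 3 neighbours → 0 H
  atom 6: aromatic c, 2 neighbours → 1 H
  atom 7: aromatic c, 3 neighbours → 0 H
  atom 8: C, bond orders sum to 4 (valence 4) → 0 H
  atom 9: O, bond orders sum to 1 (valence 2) → 1 H
  atom 10: O, bond orders sum to 2 (valence 2) → 0 H
  atom 11: aromatic c, 3 neighbours → 0 H
  atom 12: aromatic c, 2 neighbours → 1 H
  atom 13: aromatic c, 2 neighbours → 1 H
  atom 14: aromatic c, 2 neighbours → 1 H
  atom 15: aromatic c, 2 neighbours → 1 H
  atom 16: aromatic c, 3 neighbours → 0 H
  atom 17: aromatic c, 3 neighbours → 0 H
  atom 18: F (halogen, monovalent) → 0 H
Totals → C:12, H:6, F:4, O:2.
In Hill order: C12H6F4O2.

C12H6F4O2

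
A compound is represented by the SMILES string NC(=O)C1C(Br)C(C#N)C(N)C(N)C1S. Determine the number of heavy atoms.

15

Every atom symbol written in the SMILES (organic subset) is one heavy atom; implicit H are not written.
Heavy atoms by element → Br:1, C:8, N:4, O:1, S:1.
Total: 15.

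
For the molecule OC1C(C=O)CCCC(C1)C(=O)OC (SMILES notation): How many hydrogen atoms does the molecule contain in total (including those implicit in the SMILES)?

16

Walk through each heavy atom and fill implicit hydrogens from standard valence (C 4, N 3, O 2, S 2, halogen 1):
  atom 1: O, bond orders sum to 1 (valence 2) → 1 H
  atom 2: C, bond orders sum to 3 (valence 4) → 1 H
  atom 3: C, bond orders sum to 3 (valence 4) → 1 H
  atom 4: C, bond orders sum to 3 (valence 4) → 1 H
  atom 5: O, bond orders sum to 2 (valence 2) → 0 H
  atom 6: C, bond orders sum to 2 (valence 4) → 2 H
  atom 7: C, bond orders sum to 2 (valence 4) → 2 H
  atom 8: C, bond orders sum to 2 (valence 4) → 2 H
  atom 9: C, bond orders sum to 3 (valence 4) → 1 H
  atom 10: C, bond orders sum to 2 (valence 4) → 2 H
  atom 11: C, bond orders sum to 4 (valence 4) → 0 H
  atom 12: O, bond orders sum to 2 (valence 2) → 0 H
  atom 13: O, bond orders sum to 2 (valence 2) → 0 H
  atom 14: C, bond orders sum to 1 (valence 4) → 3 H
Total hydrogens: 16.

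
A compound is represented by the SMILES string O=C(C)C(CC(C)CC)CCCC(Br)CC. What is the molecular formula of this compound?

Walk through each heavy atom and fill implicit hydrogens from standard valence (C 4, N 3, O 2, S 2, halogen 1):
  atom 1: O, bond orders sum to 2 (valence 2) → 0 H
  atom 2: C, bond orders sum to 4 (valence 4) → 0 H
  atom 3: C, bond orders sum to 1 (valence 4) → 3 H
  atom 4: C, bond orders sum to 3 (valence 4) → 1 H
  atom 5: C, bond orders sum to 2 (valence 4) → 2 H
  atom 6: C, bond orders sum to 3 (valence 4) → 1 H
  atom 7: C, bond orders sum to 1 (valence 4) → 3 H
  atom 8: C, bond orders sum to 2 (valence 4) → 2 H
  atom 9: C, bond orders sum to 1 (valence 4) → 3 H
  atom 10: C, bond orders sum to 2 (valence 4) → 2 H
  atom 11: C, bond orders sum to 2 (valence 4) → 2 H
  atom 12: C, bond orders sum to 2 (valence 4) → 2 H
  atom 13: C, bond orders sum to 3 (valence 4) → 1 H
  atom 14: Br (halogen, monovalent) → 0 H
  atom 15: C, bond orders sum to 2 (valence 4) → 2 H
  atom 16: C, bond orders sum to 1 (valence 4) → 3 H
Totals → C:14, H:27, Br:1, O:1.
In Hill order: C14H27BrO.

C14H27BrO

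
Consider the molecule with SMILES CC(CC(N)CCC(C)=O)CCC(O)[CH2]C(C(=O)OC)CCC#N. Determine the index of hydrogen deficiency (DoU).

4

Molecular formula: C18H32N2O4.
DoU = (2C + 2 + N − H − X) / 2, where X is the halogen count and O/S are ignored.
    = (2·18 + 2 + 2 − 32 − 0) / 2 = 8 / 2 = 4.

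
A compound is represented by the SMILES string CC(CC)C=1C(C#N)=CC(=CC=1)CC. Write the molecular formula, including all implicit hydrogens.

C13H17N

Walk through each heavy atom and fill implicit hydrogens from standard valence (C 4, N 3, O 2, S 2, halogen 1):
  atom 1: C, bond orders sum to 1 (valence 4) → 3 H
  atom 2: C, bond orders sum to 3 (valence 4) → 1 H
  atom 3: C, bond orders sum to 2 (valence 4) → 2 H
  atom 4: C, bond orders sum to 1 (valence 4) → 3 H
  atom 5: C, bond orders sum to 4 (valence 4) → 0 H
  atom 6: C, bond orders sum to 4 (valence 4) → 0 H
  atom 7: C, bond orders sum to 4 (valence 4) → 0 H
  atom 8: N, bond orders sum to 3 (valence 3) → 0 H
  atom 9: C, bond orders sum to 3 (valence 4) → 1 H
  atom 10: C, bond orders sum to 4 (valence 4) → 0 H
  atom 11: C, bond orders sum to 3 (valence 4) → 1 H
  atom 12: C, bond orders sum to 3 (valence 4) → 1 H
  atom 13: C, bond orders sum to 2 (valence 4) → 2 H
  atom 14: C, bond orders sum to 1 (valence 4) → 3 H
Totals → C:13, H:17, N:1.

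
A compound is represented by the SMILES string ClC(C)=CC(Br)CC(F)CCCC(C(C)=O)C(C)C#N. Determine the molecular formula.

Walk through each heavy atom and fill implicit hydrogens from standard valence (C 4, N 3, O 2, S 2, halogen 1):
  atom 1: Cl (halogen, monovalent) → 0 H
  atom 2: C, bond orders sum to 4 (valence 4) → 0 H
  atom 3: C, bond orders sum to 1 (valence 4) → 3 H
  atom 4: C, bond orders sum to 3 (valence 4) → 1 H
  atom 5: C, bond orders sum to 3 (valence 4) → 1 H
  atom 6: Br (halogen, monovalent) → 0 H
  atom 7: C, bond orders sum to 2 (valence 4) → 2 H
  atom 8: C, bond orders sum to 3 (valence 4) → 1 H
  atom 9: F (halogen, monovalent) → 0 H
  atom 10: C, bond orders sum to 2 (valence 4) → 2 H
  atom 11: C, bond orders sum to 2 (valence 4) → 2 H
  atom 12: C, bond orders sum to 2 (valence 4) → 2 H
  atom 13: C, bond orders sum to 3 (valence 4) → 1 H
  atom 14: C, bond orders sum to 4 (valence 4) → 0 H
  atom 15: C, bond orders sum to 1 (valence 4) → 3 H
  atom 16: O, bond orders sum to 2 (valence 2) → 0 H
  atom 17: C, bond orders sum to 3 (valence 4) → 1 H
  atom 18: C, bond orders sum to 1 (valence 4) → 3 H
  atom 19: C, bond orders sum to 4 (valence 4) → 0 H
  atom 20: N, bond orders sum to 3 (valence 3) → 0 H
Totals → C:15, H:22, Br:1, Cl:1, F:1, N:1, O:1.
In Hill order: C15H22BrClFNO.

C15H22BrClFNO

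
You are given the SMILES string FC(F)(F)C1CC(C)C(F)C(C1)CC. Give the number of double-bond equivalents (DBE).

1

Degree of unsaturation = (number of rings) + (number of π bonds).
Ring closures in the SMILES: 1.
π bonds: none → 0 DoU from unsaturation.
Total DoU = 1 + 0 = 1.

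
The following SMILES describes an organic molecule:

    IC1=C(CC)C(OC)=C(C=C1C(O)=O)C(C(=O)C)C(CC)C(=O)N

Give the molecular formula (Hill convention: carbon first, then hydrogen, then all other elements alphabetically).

C17H22INO5

Walk through each heavy atom and fill implicit hydrogens from standard valence (C 4, N 3, O 2, S 2, halogen 1):
  atom 1: I (halogen, monovalent) → 0 H
  atom 2: C, bond orders sum to 4 (valence 4) → 0 H
  atom 3: C, bond orders sum to 4 (valence 4) → 0 H
  atom 4: C, bond orders sum to 2 (valence 4) → 2 H
  atom 5: C, bond orders sum to 1 (valence 4) → 3 H
  atom 6: C, bond orders sum to 4 (valence 4) → 0 H
  atom 7: O, bond orders sum to 2 (valence 2) → 0 H
  atom 8: C, bond orders sum to 1 (valence 4) → 3 H
  atom 9: C, bond orders sum to 4 (valence 4) → 0 H
  atom 10: C, bond orders sum to 3 (valence 4) → 1 H
  atom 11: C, bond orders sum to 4 (valence 4) → 0 H
  atom 12: C, bond orders sum to 4 (valence 4) → 0 H
  atom 13: O, bond orders sum to 1 (valence 2) → 1 H
  atom 14: O, bond orders sum to 2 (valence 2) → 0 H
  atom 15: C, bond orders sum to 3 (valence 4) → 1 H
  atom 16: C, bond orders sum to 4 (valence 4) → 0 H
  atom 17: O, bond orders sum to 2 (valence 2) → 0 H
  atom 18: C, bond orders sum to 1 (valence 4) → 3 H
  atom 19: C, bond orders sum to 3 (valence 4) → 1 H
  atom 20: C, bond orders sum to 2 (valence 4) → 2 H
  atom 21: C, bond orders sum to 1 (valence 4) → 3 H
  atom 22: C, bond orders sum to 4 (valence 4) → 0 H
  atom 23: O, bond orders sum to 2 (valence 2) → 0 H
  atom 24: N, bond orders sum to 1 (valence 3) → 2 H
Totals → C:17, H:22, I:1, N:1, O:5.
In Hill order: C17H22INO5.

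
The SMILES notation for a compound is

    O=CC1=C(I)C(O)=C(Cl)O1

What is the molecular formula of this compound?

C5H2ClIO3

Walk through each heavy atom and fill implicit hydrogens from standard valence (C 4, N 3, O 2, S 2, halogen 1):
  atom 1: O, bond orders sum to 2 (valence 2) → 0 H
  atom 2: C, bond orders sum to 3 (valence 4) → 1 H
  atom 3: C, bond orders sum to 4 (valence 4) → 0 H
  atom 4: C, bond orders sum to 4 (valence 4) → 0 H
  atom 5: I (halogen, monovalent) → 0 H
  atom 6: C, bond orders sum to 4 (valence 4) → 0 H
  atom 7: O, bond orders sum to 1 (valence 2) → 1 H
  atom 8: C, bond orders sum to 4 (valence 4) → 0 H
  atom 9: Cl (halogen, monovalent) → 0 H
  atom 10: O, bond orders sum to 2 (valence 2) → 0 H
Totals → C:5, H:2, Cl:1, I:1, O:3.
In Hill order: C5H2ClIO3.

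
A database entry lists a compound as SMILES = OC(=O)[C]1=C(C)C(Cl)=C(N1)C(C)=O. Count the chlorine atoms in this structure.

Scan the SMILES for Cl atoms (remember two-letter symbols like Cl and Br are single atoms).
Chlorine count: 1.

1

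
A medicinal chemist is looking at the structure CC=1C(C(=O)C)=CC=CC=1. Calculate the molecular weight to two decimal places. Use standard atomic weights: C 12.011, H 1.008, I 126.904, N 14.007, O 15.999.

First, the molecular formula is C9H10O (counting implicit H from valence).
  C: 9 × 12.011 = 108.099
  H: 10 × 1.008 = 10.080
  O: 1 × 15.999 = 15.999
Sum: 9×12.011 + 10×1.008 + 1×15.999 = 134.178 → 134.18 g/mol.

134.18 g/mol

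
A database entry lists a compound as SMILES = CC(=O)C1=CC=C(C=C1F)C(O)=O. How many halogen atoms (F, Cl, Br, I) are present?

Halogen atoms appear at heavy-atom position 10 (1×F).
Other groups present: 1 carboxylic acid, 1 ketone.
Halogen count: 1.

1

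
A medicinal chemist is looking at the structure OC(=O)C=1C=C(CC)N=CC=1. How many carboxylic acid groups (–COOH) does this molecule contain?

The carboxylic acid motif appears at heavy-atom position 2 in the SMILES.
Carboxylic acid count: 1.

1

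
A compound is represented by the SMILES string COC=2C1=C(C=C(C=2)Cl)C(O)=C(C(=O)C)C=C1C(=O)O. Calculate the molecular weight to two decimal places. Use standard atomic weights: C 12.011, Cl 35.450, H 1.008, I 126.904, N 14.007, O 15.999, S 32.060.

First, the molecular formula is C14H11ClO5 (counting implicit H from valence).
  C: 14 × 12.011 = 168.154
  Cl: 1 × 35.450 = 35.450
  H: 11 × 1.008 = 11.088
  O: 5 × 15.999 = 79.995
Sum: 14×12.011 + 1×35.450 + 11×1.008 + 5×15.999 = 294.687 → 294.69 g/mol.

294.69 g/mol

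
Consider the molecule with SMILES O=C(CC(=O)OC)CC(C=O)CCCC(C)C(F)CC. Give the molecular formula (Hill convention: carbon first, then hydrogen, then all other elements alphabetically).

C15H25FO4

Walk through each heavy atom and fill implicit hydrogens from standard valence (C 4, N 3, O 2, S 2, halogen 1):
  atom 1: O, bond orders sum to 2 (valence 2) → 0 H
  atom 2: C, bond orders sum to 4 (valence 4) → 0 H
  atom 3: C, bond orders sum to 2 (valence 4) → 2 H
  atom 4: C, bond orders sum to 4 (valence 4) → 0 H
  atom 5: O, bond orders sum to 2 (valence 2) → 0 H
  atom 6: O, bond orders sum to 2 (valence 2) → 0 H
  atom 7: C, bond orders sum to 1 (valence 4) → 3 H
  atom 8: C, bond orders sum to 2 (valence 4) → 2 H
  atom 9: C, bond orders sum to 3 (valence 4) → 1 H
  atom 10: C, bond orders sum to 3 (valence 4) → 1 H
  atom 11: O, bond orders sum to 2 (valence 2) → 0 H
  atom 12: C, bond orders sum to 2 (valence 4) → 2 H
  atom 13: C, bond orders sum to 2 (valence 4) → 2 H
  atom 14: C, bond orders sum to 2 (valence 4) → 2 H
  atom 15: C, bond orders sum to 3 (valence 4) → 1 H
  atom 16: C, bond orders sum to 1 (valence 4) → 3 H
  atom 17: C, bond orders sum to 3 (valence 4) → 1 H
  atom 18: F (halogen, monovalent) → 0 H
  atom 19: C, bond orders sum to 2 (valence 4) → 2 H
  atom 20: C, bond orders sum to 1 (valence 4) → 3 H
Totals → C:15, H:25, F:1, O:4.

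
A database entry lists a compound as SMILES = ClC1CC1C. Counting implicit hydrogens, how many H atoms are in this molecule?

Walk through each heavy atom and fill implicit hydrogens from standard valence (C 4, N 3, O 2, S 2, halogen 1):
  atom 1: Cl (halogen, monovalent) → 0 H
  atom 2: C, bond orders sum to 3 (valence 4) → 1 H
  atom 3: C, bond orders sum to 2 (valence 4) → 2 H
  atom 4: C, bond orders sum to 3 (valence 4) → 1 H
  atom 5: C, bond orders sum to 1 (valence 4) → 3 H
Total hydrogens: 7.

7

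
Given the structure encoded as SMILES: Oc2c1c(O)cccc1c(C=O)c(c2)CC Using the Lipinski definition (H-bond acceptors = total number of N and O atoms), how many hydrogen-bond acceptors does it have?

N atoms: 0; O atoms: 3.
Lipinski HBA = 0 + 3 = 3.

3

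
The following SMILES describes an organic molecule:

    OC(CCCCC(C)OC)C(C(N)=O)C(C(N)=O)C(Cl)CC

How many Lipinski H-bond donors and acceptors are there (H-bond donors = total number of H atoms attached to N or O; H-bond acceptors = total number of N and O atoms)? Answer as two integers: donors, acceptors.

Donors: find every N or O and count the H atoms it carries.
  atom 1 (O): bond orders sum to 1 → 1 H
  atom 9 (O): bond orders sum to 2 → 0 H
  atom 13 (N): bond orders sum to 1 → 2 H
  atom 14 (O): bond orders sum to 2 → 0 H
  atom 17 (N): bond orders sum to 1 → 2 H
  atom 18 (O): bond orders sum to 2 → 0 H
Lipinski HBD = 5.
Acceptors: N atoms = 2, O atoms = 4 → HBA = 6.

5, 6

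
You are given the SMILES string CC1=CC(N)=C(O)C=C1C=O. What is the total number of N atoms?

Scan the SMILES for N atoms (remember two-letter symbols like Cl and Br are single atoms).
Nitrogen count: 1.

1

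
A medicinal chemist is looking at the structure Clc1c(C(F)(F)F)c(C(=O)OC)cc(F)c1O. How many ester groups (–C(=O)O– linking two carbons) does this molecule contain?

1

The ester motif appears at heavy-atom position 9 in the SMILES.
Other groups present: 1 hydroxyl.
Ester count: 1.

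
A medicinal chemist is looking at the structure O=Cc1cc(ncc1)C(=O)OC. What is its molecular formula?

C8H7NO3

Walk through each heavy atom and fill implicit hydrogens from standard valence (C 4, N 3, O 2, S 2, halogen 1); for lowercase aromatic atoms, an aromatic c carries 1 H when it has two neighbours and 0 H with three, and aromatic n carries 0 H:
  atom 1: O, bond orders sum to 2 (valence 2) → 0 H
  atom 2: C, bond orders sum to 3 (valence 4) → 1 H
  atom 3: aromatic c, 3 neighbours → 0 H
  atom 4: aromatic c, 2 neighbours → 1 H
  atom 5: aromatic c, 3 neighbours → 0 H
  atom 6: aromatic n, 2 neighbours → 0 H
  atom 7: aromatic c, 2 neighbours → 1 H
  atom 8: aromatic c, 2 neighbours → 1 H
  atom 9: C, bond orders sum to 4 (valence 4) → 0 H
  atom 10: O, bond orders sum to 2 (valence 2) → 0 H
  atom 11: O, bond orders sum to 2 (valence 2) → 0 H
  atom 12: C, bond orders sum to 1 (valence 4) → 3 H
Totals → C:8, H:7, N:1, O:3.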